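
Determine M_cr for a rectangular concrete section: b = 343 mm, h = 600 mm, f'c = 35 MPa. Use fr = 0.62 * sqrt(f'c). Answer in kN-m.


fr = 0.62 * sqrt(35) = 0.62 * 5.9161 = 3.668 MPa
I = 343 * 600^3 / 12 = 6174000000.0 mm^4
y_t = 300.0 mm
M_cr = fr * I / y_t = 3.668 * 6174000000.0 / 300.0 N-mm
= 75.4868 kN-m

75.4868 kN-m


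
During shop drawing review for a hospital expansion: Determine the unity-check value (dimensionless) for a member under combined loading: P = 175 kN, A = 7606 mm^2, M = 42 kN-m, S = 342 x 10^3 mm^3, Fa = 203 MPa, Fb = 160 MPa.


f_a = P / A = 175000.0 / 7606 = 23.0082 MPa
f_b = M / S = 42000000.0 / 342000.0 = 122.807 MPa
Ratio = f_a / Fa + f_b / Fb
= 23.0082 / 203 + 122.807 / 160
= 0.8809 (dimensionless)

0.8809 (dimensionless)


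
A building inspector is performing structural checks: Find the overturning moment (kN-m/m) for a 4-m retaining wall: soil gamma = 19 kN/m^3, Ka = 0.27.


Pa = 0.5 * Ka * gamma * H^2
= 0.5 * 0.27 * 19 * 4^2
= 41.04 kN/m
Arm = H / 3 = 4 / 3 = 1.3333 m
Mo = Pa * arm = Pa * H / 3 = 41.04 * 4 / 3 = 54.72 kN-m/m

54.72 kN-m/m


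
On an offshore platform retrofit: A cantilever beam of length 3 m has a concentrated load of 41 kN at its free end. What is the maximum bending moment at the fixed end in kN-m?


For a cantilever with a point load at the free end:
M_max = P * L = 41 * 3 = 123 kN-m

123 kN-m


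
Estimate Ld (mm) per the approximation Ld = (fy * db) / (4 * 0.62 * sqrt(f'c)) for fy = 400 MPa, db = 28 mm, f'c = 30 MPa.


Ld = (fy * db) / (4 * 0.62 * sqrt(f'c))
= (400 * 28) / (4 * 0.62 * sqrt(30))
= 11200 / 13.5835
= 824.53 mm

824.53 mm


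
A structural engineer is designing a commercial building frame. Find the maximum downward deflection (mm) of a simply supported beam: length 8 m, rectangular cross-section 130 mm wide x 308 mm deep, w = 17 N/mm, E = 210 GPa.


I = 130 * 308^3 / 12 = 316529546.67 mm^4
L = 8000.0 mm, w = 17 N/mm, E = 210000.0 MPa
delta = 5 * w * L^4 / (384 * E * I)
= 5 * 17 * 8000.0^4 / (384 * 210000.0 * 316529546.67)
= 13.64 mm

13.64 mm


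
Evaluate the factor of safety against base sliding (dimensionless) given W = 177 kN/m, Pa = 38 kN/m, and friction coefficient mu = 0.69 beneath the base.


Resisting force = mu * W = 0.69 * 177 = 122.13 kN/m
FOS = Resisting / Driving = 122.13 / 38
= 3.2139 (dimensionless)

3.2139 (dimensionless)


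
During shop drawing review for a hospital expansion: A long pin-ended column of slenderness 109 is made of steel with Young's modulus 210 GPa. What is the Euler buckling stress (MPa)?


sigma_cr = pi^2 * E / lambda^2
= 9.8696 * 210000.0 / 109^2
= 9.8696 * 210000.0 / 11881
= 174.448 MPa

174.448 MPa


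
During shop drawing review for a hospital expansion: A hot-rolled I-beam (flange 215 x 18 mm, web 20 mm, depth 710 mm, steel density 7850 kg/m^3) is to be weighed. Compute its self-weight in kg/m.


A_flanges = 2 * 215 * 18 = 7740 mm^2
A_web = (710 - 2 * 18) * 20 = 13480 mm^2
A_total = 7740 + 13480 = 21220 mm^2 = 0.021220 m^2
Weight = rho * A = 7850 * 0.021220 = 166.577 kg/m

166.577 kg/m


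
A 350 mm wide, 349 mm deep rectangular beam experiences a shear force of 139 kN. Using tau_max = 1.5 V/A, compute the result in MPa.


A = b * h = 350 * 349 = 122150 mm^2
V = 139 kN = 139000.0 N
tau_max = 1.5 * V / A = 1.5 * 139000.0 / 122150
= 1.7069 MPa

1.7069 MPa


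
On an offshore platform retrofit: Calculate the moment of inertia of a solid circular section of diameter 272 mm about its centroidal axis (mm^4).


r = d / 2 = 272 / 2 = 136.0 mm
I = pi * r^4 / 4 = pi * 136.0^4 / 4
= 268686295.06 mm^4

268686295.06 mm^4


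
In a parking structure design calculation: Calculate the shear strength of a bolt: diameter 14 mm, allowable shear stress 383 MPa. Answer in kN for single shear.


A = pi * d^2 / 4 = pi * 14^2 / 4 = 153.938 mm^2
V = f_v * A / 1000 = 383 * 153.938 / 1000
= 58.9583 kN

58.9583 kN


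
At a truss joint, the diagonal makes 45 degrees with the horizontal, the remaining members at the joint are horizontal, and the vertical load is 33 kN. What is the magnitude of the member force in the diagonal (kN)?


At the joint, only the diagonal has a vertical component, so vertical equilibrium gives:
F * sin(45) = 33
F = 33 / sin(45)
= 33 / 0.707107
= 46.67 kN

46.67 kN


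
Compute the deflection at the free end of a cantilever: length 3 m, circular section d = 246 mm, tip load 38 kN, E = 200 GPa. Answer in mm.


I = pi * d^4 / 64 = pi * 246^4 / 64 = 179767147.47 mm^4
L = 3000.0 mm, P = 38000.0 N, E = 200000.0 MPa
delta = P * L^3 / (3 * E * I)
= 38000.0 * 3000.0^3 / (3 * 200000.0 * 179767147.47)
= 9.5123 mm

9.5123 mm


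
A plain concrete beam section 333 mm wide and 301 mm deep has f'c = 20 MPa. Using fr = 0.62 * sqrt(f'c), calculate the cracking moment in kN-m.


fr = 0.62 * sqrt(20) = 0.62 * 4.4721 = 2.7727 MPa
I = 333 * 301^3 / 12 = 756767502.75 mm^4
y_t = 150.5 mm
M_cr = fr * I / y_t = 2.7727 * 756767502.75 / 150.5 N-mm
= 13.9422 kN-m

13.9422 kN-m


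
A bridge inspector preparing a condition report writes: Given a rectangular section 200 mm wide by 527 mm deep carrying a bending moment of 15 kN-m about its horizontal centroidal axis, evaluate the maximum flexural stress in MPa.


I = b * h^3 / 12 = 200 * 527^3 / 12 = 2439386383.33 mm^4
y = h / 2 = 527 / 2 = 263.5 mm
M = 15 kN-m = 15000000.0 N-mm
sigma = M * y / I = 15000000.0 * 263.5 / 2439386383.33
= 1.62 MPa

1.62 MPa


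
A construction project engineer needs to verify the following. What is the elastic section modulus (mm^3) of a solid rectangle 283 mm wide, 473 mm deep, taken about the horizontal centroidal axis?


S = b * h^2 / 6
= 283 * 473^2 / 6
= 283 * 223729 / 6
= 10552551.17 mm^3

10552551.17 mm^3


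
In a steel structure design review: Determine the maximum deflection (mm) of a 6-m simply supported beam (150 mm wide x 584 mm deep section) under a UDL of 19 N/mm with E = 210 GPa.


I = 150 * 584^3 / 12 = 2489708800.0 mm^4
L = 6000.0 mm, w = 19 N/mm, E = 210000.0 MPa
delta = 5 * w * L^4 / (384 * E * I)
= 5 * 19 * 6000.0^4 / (384 * 210000.0 * 2489708800.0)
= 0.6132 mm

0.6132 mm


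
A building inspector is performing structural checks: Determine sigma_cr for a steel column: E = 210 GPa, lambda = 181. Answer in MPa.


sigma_cr = pi^2 * E / lambda^2
= 9.8696 * 210000.0 / 181^2
= 9.8696 * 210000.0 / 32761
= 63.2648 MPa

63.2648 MPa


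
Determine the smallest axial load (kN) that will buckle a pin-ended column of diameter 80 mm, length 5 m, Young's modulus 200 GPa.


I = pi * d^4 / 64 = 2010619.3 mm^4
L = 5000.0 mm
P_cr = pi^2 * E * I / L^2
= 9.8696 * 200000.0 * 2010619.3 / 5000.0^2
= 158752.14 N = 158.7521 kN

158.7521 kN


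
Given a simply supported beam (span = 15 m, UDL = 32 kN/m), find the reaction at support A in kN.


Total load = w * L = 32 * 15 = 480 kN
By symmetry, each reaction R = total / 2 = 480 / 2 = 240.0 kN

240.0 kN


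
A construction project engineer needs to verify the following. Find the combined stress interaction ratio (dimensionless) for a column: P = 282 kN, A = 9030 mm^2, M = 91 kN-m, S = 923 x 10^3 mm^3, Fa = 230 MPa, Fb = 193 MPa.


f_a = P / A = 282000.0 / 9030 = 31.2292 MPa
f_b = M / S = 91000000.0 / 923000.0 = 98.5915 MPa
Ratio = f_a / Fa + f_b / Fb
= 31.2292 / 230 + 98.5915 / 193
= 0.6466 (dimensionless)

0.6466 (dimensionless)


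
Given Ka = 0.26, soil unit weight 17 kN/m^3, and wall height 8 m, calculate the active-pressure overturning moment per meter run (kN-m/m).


Pa = 0.5 * Ka * gamma * H^2
= 0.5 * 0.26 * 17 * 8^2
= 141.44 kN/m
Arm = H / 3 = 8 / 3 = 2.6667 m
Mo = Pa * arm = Pa * H / 3 = 141.44 * 8 / 3 = 377.1733 kN-m/m

377.1733 kN-m/m


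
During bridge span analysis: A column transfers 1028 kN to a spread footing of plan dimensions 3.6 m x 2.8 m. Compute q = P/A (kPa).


A = 3.6 * 2.8 = 10.08 m^2
q = P / A = 1028 / 10.08
= 101.9841 kPa

101.9841 kPa


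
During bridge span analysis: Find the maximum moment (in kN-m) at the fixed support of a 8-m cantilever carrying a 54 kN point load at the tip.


For a cantilever with a point load at the free end:
M_max = P * L = 54 * 8 = 432 kN-m

432 kN-m


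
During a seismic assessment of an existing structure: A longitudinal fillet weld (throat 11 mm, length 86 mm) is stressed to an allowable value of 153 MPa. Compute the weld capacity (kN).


Strength = throat * length * allowable stress
= 11 * 86 * 153 N
= 144738 N
= 144.74 kN

144.74 kN


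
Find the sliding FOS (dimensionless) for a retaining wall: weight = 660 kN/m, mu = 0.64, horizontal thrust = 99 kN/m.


Resisting force = mu * W = 0.64 * 660 = 422.4 kN/m
FOS = Resisting / Driving = 422.4 / 99
= 4.2667 (dimensionless)

4.2667 (dimensionless)


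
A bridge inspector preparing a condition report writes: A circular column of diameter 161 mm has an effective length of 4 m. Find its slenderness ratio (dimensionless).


Radius of gyration r = d / 4 = 161 / 4 = 40.25 mm
L_eff = 4000.0 mm
Slenderness ratio = L / r = 4000.0 / 40.25 = 99.38 (dimensionless)

99.38 (dimensionless)


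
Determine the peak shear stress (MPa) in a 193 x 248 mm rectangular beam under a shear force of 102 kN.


A = b * h = 193 * 248 = 47864 mm^2
V = 102 kN = 102000.0 N
tau_max = 1.5 * V / A = 1.5 * 102000.0 / 47864
= 3.1966 MPa

3.1966 MPa


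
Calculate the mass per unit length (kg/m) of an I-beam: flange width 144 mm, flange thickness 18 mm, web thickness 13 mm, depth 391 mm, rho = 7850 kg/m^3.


A_flanges = 2 * 144 * 18 = 5184 mm^2
A_web = (391 - 2 * 18) * 13 = 4615 mm^2
A_total = 5184 + 4615 = 9799 mm^2 = 0.009799 m^2
Weight = rho * A = 7850 * 0.009799 = 76.9222 kg/m

76.9222 kg/m


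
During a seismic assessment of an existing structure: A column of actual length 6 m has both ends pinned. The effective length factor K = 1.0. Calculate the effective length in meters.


L_eff = K * L
= 1.0 * 6
= 6.0 m

6.0 m


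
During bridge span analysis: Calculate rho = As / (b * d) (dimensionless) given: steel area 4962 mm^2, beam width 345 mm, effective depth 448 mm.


rho = As / (b * d)
= 4962 / (345 * 448)
= 4962 / 154560
= 0.032104 (dimensionless)

0.032104 (dimensionless)


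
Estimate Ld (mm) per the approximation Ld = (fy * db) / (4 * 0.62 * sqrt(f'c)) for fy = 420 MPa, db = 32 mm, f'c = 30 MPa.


Ld = (fy * db) / (4 * 0.62 * sqrt(f'c))
= (420 * 32) / (4 * 0.62 * sqrt(30))
= 13440 / 13.5835
= 989.43 mm

989.43 mm


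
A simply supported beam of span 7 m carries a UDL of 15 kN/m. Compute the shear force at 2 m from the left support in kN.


R_A = w * L / 2 = 15 * 7 / 2 = 52.5 kN
V(x) = R_A - w * x = 52.5 - 15 * 2
= 22.5 kN

22.5 kN


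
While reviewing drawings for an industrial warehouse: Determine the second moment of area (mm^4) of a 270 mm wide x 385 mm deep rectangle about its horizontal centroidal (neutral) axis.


I = b * h^3 / 12
= 270 * 385^3 / 12
= 270 * 57066625 / 12
= 1283999062.5 mm^4

1283999062.5 mm^4


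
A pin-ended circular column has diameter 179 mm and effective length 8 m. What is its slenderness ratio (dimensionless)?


Radius of gyration r = d / 4 = 179 / 4 = 44.75 mm
L_eff = 8000.0 mm
Slenderness ratio = L / r = 8000.0 / 44.75 = 178.77 (dimensionless)

178.77 (dimensionless)


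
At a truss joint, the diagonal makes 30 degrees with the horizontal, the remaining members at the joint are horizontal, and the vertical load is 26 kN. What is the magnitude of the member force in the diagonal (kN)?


At the joint, only the diagonal has a vertical component, so vertical equilibrium gives:
F * sin(30) = 26
F = 26 / sin(30)
= 26 / 0.5
= 52.0 kN

52.0 kN


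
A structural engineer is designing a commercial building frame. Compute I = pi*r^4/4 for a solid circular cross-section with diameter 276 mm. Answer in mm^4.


r = d / 2 = 276 / 2 = 138.0 mm
I = pi * r^4 / 4 = pi * 138.0^4 / 4
= 284843443.25 mm^4

284843443.25 mm^4


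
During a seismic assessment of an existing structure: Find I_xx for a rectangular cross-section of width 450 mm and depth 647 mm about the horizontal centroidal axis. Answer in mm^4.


I = b * h^3 / 12
= 450 * 647^3 / 12
= 450 * 270840023 / 12
= 10156500862.5 mm^4

10156500862.5 mm^4


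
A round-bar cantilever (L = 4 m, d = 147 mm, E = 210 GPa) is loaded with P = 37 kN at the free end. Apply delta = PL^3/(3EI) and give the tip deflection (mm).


I = pi * d^4 / 64 = pi * 147^4 / 64 = 22921299.6 mm^4
L = 4000.0 mm, P = 37000.0 N, E = 210000.0 MPa
delta = P * L^3 / (3 * E * I)
= 37000.0 * 4000.0^3 / (3 * 210000.0 * 22921299.6)
= 163.9842 mm

163.9842 mm


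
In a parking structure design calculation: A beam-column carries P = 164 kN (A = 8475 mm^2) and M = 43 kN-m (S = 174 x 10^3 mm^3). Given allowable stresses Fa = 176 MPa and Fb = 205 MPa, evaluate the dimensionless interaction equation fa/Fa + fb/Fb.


f_a = P / A = 164000.0 / 8475 = 19.351 MPa
f_b = M / S = 43000000.0 / 174000.0 = 247.1264 MPa
Ratio = f_a / Fa + f_b / Fb
= 19.351 / 176 + 247.1264 / 205
= 1.3154 (dimensionless)

1.3154 (dimensionless)


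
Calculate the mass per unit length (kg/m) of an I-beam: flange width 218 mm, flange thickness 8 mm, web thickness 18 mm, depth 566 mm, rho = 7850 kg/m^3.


A_flanges = 2 * 218 * 8 = 3488 mm^2
A_web = (566 - 2 * 8) * 18 = 9900 mm^2
A_total = 3488 + 9900 = 13388 mm^2 = 0.013388 m^2
Weight = rho * A = 7850 * 0.013388 = 105.0958 kg/m

105.0958 kg/m


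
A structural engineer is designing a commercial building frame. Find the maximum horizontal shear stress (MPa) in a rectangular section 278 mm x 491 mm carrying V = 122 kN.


A = b * h = 278 * 491 = 136498 mm^2
V = 122 kN = 122000.0 N
tau_max = 1.5 * V / A = 1.5 * 122000.0 / 136498
= 1.3407 MPa

1.3407 MPa


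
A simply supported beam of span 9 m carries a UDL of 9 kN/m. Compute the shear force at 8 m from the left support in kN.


R_A = w * L / 2 = 9 * 9 / 2 = 40.5 kN
V(x) = R_A - w * x = 40.5 - 9 * 8
= -31.5 kN

-31.5 kN


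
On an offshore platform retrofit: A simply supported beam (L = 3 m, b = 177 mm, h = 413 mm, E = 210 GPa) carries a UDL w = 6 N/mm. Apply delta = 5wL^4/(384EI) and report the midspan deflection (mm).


I = 177 * 413^3 / 12 = 1039063705.75 mm^4
L = 3000.0 mm, w = 6 N/mm, E = 210000.0 MPa
delta = 5 * w * L^4 / (384 * E * I)
= 5 * 6 * 3000.0^4 / (384 * 210000.0 * 1039063705.75)
= 0.029 mm

0.029 mm


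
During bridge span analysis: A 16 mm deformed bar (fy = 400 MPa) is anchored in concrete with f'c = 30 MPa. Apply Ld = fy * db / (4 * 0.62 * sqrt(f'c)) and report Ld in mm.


Ld = (fy * db) / (4 * 0.62 * sqrt(f'c))
= (400 * 16) / (4 * 0.62 * sqrt(30))
= 6400 / 13.5835
= 471.16 mm

471.16 mm


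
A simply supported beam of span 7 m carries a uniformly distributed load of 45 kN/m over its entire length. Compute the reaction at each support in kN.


Total load = w * L = 45 * 7 = 315 kN
By symmetry, each reaction R = total / 2 = 315 / 2 = 157.5 kN

157.5 kN


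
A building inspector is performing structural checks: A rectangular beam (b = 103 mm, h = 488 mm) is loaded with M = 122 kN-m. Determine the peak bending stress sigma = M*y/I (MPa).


I = b * h^3 / 12 = 103 * 488^3 / 12 = 997505834.67 mm^4
y = h / 2 = 488 / 2 = 244.0 mm
M = 122 kN-m = 122000000.0 N-mm
sigma = M * y / I = 122000000.0 * 244.0 / 997505834.67
= 29.84 MPa

29.84 MPa


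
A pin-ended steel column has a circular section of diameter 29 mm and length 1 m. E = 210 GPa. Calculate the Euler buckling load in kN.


I = pi * d^4 / 64 = 34718.57 mm^4
L = 1000.0 mm
P_cr = pi^2 * E * I / L^2
= 9.8696 * 210000.0 * 34718.57 / 1000.0^2
= 71958.31 N = 71.9583 kN

71.9583 kN


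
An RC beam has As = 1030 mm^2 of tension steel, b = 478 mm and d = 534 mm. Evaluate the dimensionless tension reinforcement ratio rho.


rho = As / (b * d)
= 1030 / (478 * 534)
= 1030 / 255252
= 0.004035 (dimensionless)

0.004035 (dimensionless)


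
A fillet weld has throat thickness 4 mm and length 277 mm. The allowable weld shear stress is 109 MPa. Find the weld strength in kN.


Strength = throat * length * allowable stress
= 4 * 277 * 109 N
= 120772 N
= 120.77 kN

120.77 kN


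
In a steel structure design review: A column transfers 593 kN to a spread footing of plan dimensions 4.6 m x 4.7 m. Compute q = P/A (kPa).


A = 4.6 * 4.7 = 21.62 m^2
q = P / A = 593 / 21.62
= 27.4283 kPa

27.4283 kPa


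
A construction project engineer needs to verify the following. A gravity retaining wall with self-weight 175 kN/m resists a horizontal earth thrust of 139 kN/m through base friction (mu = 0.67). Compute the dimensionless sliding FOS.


Resisting force = mu * W = 0.67 * 175 = 117.25 kN/m
FOS = Resisting / Driving = 117.25 / 139
= 0.8435 (dimensionless)

0.8435 (dimensionless)


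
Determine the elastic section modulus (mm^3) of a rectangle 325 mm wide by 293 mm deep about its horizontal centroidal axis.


S = b * h^2 / 6
= 325 * 293^2 / 6
= 325 * 85849 / 6
= 4650154.17 mm^3

4650154.17 mm^3


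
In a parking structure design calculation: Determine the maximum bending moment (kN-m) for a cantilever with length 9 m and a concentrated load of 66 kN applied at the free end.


For a cantilever with a point load at the free end:
M_max = P * L = 66 * 9 = 594 kN-m

594 kN-m


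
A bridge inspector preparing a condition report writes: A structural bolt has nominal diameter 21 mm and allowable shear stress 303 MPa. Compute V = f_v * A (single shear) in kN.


A = pi * d^2 / 4 = pi * 21^2 / 4 = 346.3606 mm^2
V = f_v * A / 1000 = 303 * 346.3606 / 1000
= 104.9473 kN

104.9473 kN


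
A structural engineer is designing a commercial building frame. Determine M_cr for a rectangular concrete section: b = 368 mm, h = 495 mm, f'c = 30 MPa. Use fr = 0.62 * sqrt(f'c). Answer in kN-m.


fr = 0.62 * sqrt(30) = 0.62 * 5.4772 = 3.3959 MPa
I = 368 * 495^3 / 12 = 3719479500.0 mm^4
y_t = 247.5 mm
M_cr = fr * I / y_t = 3.3959 * 3719479500.0 / 247.5 N-mm
= 51.034 kN-m

51.034 kN-m


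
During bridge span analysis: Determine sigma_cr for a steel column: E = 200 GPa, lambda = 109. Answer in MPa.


sigma_cr = pi^2 * E / lambda^2
= 9.8696 * 200000.0 / 109^2
= 9.8696 * 200000.0 / 11881
= 166.141 MPa

166.141 MPa


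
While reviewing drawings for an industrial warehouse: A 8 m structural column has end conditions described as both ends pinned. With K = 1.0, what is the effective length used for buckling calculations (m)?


L_eff = K * L
= 1.0 * 8
= 8.0 m

8.0 m


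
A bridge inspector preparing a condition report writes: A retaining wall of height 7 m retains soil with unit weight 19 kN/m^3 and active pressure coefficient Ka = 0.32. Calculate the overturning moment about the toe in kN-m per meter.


Pa = 0.5 * Ka * gamma * H^2
= 0.5 * 0.32 * 19 * 7^2
= 148.96 kN/m
Arm = H / 3 = 7 / 3 = 2.3333 m
Mo = Pa * arm = Pa * H / 3 = 148.96 * 7 / 3 = 347.5733 kN-m/m

347.5733 kN-m/m


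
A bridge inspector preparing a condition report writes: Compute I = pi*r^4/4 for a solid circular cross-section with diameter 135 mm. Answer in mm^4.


r = d / 2 = 135 / 2 = 67.5 mm
I = pi * r^4 / 4 = pi * 67.5^4 / 4
= 16304405.68 mm^4

16304405.68 mm^4


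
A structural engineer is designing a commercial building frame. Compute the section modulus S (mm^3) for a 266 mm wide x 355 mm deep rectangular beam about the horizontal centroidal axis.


S = b * h^2 / 6
= 266 * 355^2 / 6
= 266 * 126025 / 6
= 5587108.33 mm^3

5587108.33 mm^3


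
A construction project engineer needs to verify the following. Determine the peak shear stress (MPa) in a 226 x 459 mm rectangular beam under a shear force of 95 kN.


A = b * h = 226 * 459 = 103734 mm^2
V = 95 kN = 95000.0 N
tau_max = 1.5 * V / A = 1.5 * 95000.0 / 103734
= 1.3737 MPa

1.3737 MPa


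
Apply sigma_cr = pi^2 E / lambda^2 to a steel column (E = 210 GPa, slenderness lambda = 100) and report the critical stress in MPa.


sigma_cr = pi^2 * E / lambda^2
= 9.8696 * 210000.0 / 100^2
= 9.8696 * 210000.0 / 10000
= 207.2617 MPa

207.2617 MPa


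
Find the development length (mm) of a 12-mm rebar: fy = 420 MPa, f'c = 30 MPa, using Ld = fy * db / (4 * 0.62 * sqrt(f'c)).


Ld = (fy * db) / (4 * 0.62 * sqrt(f'c))
= (420 * 12) / (4 * 0.62 * sqrt(30))
= 5040 / 13.5835
= 371.04 mm

371.04 mm


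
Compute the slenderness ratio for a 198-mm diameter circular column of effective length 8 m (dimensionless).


Radius of gyration r = d / 4 = 198 / 4 = 49.5 mm
L_eff = 8000.0 mm
Slenderness ratio = L / r = 8000.0 / 49.5 = 161.62 (dimensionless)

161.62 (dimensionless)


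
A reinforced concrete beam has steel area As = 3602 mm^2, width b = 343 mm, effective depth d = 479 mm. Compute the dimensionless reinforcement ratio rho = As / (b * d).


rho = As / (b * d)
= 3602 / (343 * 479)
= 3602 / 164297
= 0.021924 (dimensionless)

0.021924 (dimensionless)


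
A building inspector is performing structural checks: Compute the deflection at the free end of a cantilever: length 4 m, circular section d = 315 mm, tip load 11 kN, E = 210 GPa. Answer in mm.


I = pi * d^4 / 64 = pi * 315^4 / 64 = 483294790.53 mm^4
L = 4000.0 mm, P = 11000.0 N, E = 210000.0 MPa
delta = P * L^3 / (3 * E * I)
= 11000.0 * 4000.0^3 / (3 * 210000.0 * 483294790.53)
= 2.3122 mm

2.3122 mm


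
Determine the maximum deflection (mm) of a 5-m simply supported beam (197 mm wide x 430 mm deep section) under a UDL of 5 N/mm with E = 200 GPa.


I = 197 * 430^3 / 12 = 1305239916.67 mm^4
L = 5000.0 mm, w = 5 N/mm, E = 200000.0 MPa
delta = 5 * w * L^4 / (384 * E * I)
= 5 * 5 * 5000.0^4 / (384 * 200000.0 * 1305239916.67)
= 0.1559 mm

0.1559 mm


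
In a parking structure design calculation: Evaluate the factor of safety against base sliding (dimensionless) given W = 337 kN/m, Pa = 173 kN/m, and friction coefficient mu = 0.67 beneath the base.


Resisting force = mu * W = 0.67 * 337 = 225.79 kN/m
FOS = Resisting / Driving = 225.79 / 173
= 1.3051 (dimensionless)

1.3051 (dimensionless)


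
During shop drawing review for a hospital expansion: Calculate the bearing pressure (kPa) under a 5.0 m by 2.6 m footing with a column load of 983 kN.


A = 5.0 * 2.6 = 13.0 m^2
q = P / A = 983 / 13.0
= 75.6154 kPa

75.6154 kPa


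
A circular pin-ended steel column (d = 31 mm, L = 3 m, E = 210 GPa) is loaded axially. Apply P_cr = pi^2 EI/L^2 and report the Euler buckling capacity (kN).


I = pi * d^4 / 64 = 45333.23 mm^4
L = 3000.0 mm
P_cr = pi^2 * E * I / L^2
= 9.8696 * 210000.0 * 45333.23 / 3000.0^2
= 10439.82 N = 10.4398 kN

10.4398 kN


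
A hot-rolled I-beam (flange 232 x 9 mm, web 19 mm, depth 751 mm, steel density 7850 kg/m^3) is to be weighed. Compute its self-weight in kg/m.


A_flanges = 2 * 232 * 9 = 4176 mm^2
A_web = (751 - 2 * 9) * 19 = 13927 mm^2
A_total = 4176 + 13927 = 18103 mm^2 = 0.018103 m^2
Weight = rho * A = 7850 * 0.018103 = 142.1086 kg/m

142.1086 kg/m


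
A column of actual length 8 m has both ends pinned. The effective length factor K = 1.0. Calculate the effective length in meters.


L_eff = K * L
= 1.0 * 8
= 8.0 m

8.0 m


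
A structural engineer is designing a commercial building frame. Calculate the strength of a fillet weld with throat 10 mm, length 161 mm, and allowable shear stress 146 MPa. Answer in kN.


Strength = throat * length * allowable stress
= 10 * 161 * 146 N
= 235060 N
= 235.06 kN

235.06 kN


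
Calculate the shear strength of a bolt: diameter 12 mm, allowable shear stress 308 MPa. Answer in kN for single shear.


A = pi * d^2 / 4 = pi * 12^2 / 4 = 113.0973 mm^2
V = f_v * A / 1000 = 308 * 113.0973 / 1000
= 34.834 kN

34.834 kN


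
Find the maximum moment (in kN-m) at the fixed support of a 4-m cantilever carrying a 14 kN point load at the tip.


For a cantilever with a point load at the free end:
M_max = P * L = 14 * 4 = 56 kN-m

56 kN-m


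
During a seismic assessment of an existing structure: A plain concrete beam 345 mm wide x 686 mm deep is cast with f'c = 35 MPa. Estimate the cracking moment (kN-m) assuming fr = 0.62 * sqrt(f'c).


fr = 0.62 * sqrt(35) = 0.62 * 5.9161 = 3.668 MPa
I = 345 * 686^3 / 12 = 9281329610.0 mm^4
y_t = 343.0 mm
M_cr = fr * I / y_t = 3.668 * 9281329610.0 / 343.0 N-mm
= 99.2526 kN-m

99.2526 kN-m


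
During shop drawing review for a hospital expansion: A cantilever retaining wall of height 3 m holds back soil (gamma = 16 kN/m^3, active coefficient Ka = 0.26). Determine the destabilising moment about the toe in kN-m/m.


Pa = 0.5 * Ka * gamma * H^2
= 0.5 * 0.26 * 16 * 3^2
= 18.72 kN/m
Arm = H / 3 = 3 / 3 = 1.0 m
Mo = Pa * arm = Pa * H / 3 = 18.72 * 3 / 3 = 18.72 kN-m/m

18.72 kN-m/m


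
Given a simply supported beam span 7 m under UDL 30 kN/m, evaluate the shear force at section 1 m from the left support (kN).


R_A = w * L / 2 = 30 * 7 / 2 = 105.0 kN
V(x) = R_A - w * x = 105.0 - 30 * 1
= 75.0 kN

75.0 kN


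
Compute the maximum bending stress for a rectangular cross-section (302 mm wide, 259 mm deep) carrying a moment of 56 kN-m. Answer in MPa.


I = b * h^3 / 12 = 302 * 259^3 / 12 = 437245138.17 mm^4
y = h / 2 = 259 / 2 = 129.5 mm
M = 56 kN-m = 56000000.0 N-mm
sigma = M * y / I = 56000000.0 * 129.5 / 437245138.17
= 16.59 MPa

16.59 MPa


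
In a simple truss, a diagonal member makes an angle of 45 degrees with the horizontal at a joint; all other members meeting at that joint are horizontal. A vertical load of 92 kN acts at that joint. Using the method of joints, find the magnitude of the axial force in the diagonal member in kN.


At the joint, only the diagonal has a vertical component, so vertical equilibrium gives:
F * sin(45) = 92
F = 92 / sin(45)
= 92 / 0.707107
= 130.11 kN

130.11 kN


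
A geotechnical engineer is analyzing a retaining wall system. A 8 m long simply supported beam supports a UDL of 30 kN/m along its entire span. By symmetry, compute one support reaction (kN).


Total load = w * L = 30 * 8 = 240 kN
By symmetry, each reaction R = total / 2 = 240 / 2 = 120.0 kN

120.0 kN


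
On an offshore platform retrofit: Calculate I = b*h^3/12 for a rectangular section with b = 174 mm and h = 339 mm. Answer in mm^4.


I = b * h^3 / 12
= 174 * 339^3 / 12
= 174 * 38958219 / 12
= 564894175.5 mm^4

564894175.5 mm^4


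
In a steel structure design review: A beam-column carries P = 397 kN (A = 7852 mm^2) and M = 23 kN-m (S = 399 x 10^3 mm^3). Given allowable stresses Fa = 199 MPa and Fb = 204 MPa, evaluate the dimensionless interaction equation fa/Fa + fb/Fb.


f_a = P / A = 397000.0 / 7852 = 50.5604 MPa
f_b = M / S = 23000000.0 / 399000.0 = 57.6441 MPa
Ratio = f_a / Fa + f_b / Fb
= 50.5604 / 199 + 57.6441 / 204
= 0.5366 (dimensionless)

0.5366 (dimensionless)


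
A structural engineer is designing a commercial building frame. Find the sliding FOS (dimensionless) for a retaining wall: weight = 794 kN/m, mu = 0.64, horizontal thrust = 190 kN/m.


Resisting force = mu * W = 0.64 * 794 = 508.16 kN/m
FOS = Resisting / Driving = 508.16 / 190
= 2.6745 (dimensionless)

2.6745 (dimensionless)


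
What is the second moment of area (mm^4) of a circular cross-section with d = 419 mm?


r = d / 2 = 419 / 2 = 209.5 mm
I = pi * r^4 / 4 = pi * 209.5^4 / 4
= 1512954929.05 mm^4

1512954929.05 mm^4


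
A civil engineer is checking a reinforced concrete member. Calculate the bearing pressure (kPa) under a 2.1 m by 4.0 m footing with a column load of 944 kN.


A = 2.1 * 4.0 = 8.4 m^2
q = P / A = 944 / 8.4
= 112.381 kPa

112.381 kPa


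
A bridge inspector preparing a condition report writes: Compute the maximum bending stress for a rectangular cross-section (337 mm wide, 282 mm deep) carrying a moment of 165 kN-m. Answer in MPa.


I = b * h^3 / 12 = 337 * 282^3 / 12 = 629790318.0 mm^4
y = h / 2 = 282 / 2 = 141.0 mm
M = 165 kN-m = 165000000.0 N-mm
sigma = M * y / I = 165000000.0 * 141.0 / 629790318.0
= 36.94 MPa

36.94 MPa


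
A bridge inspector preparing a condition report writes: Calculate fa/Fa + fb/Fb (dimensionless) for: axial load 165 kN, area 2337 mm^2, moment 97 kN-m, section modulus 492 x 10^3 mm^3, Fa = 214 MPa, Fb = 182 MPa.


f_a = P / A = 165000.0 / 2337 = 70.6033 MPa
f_b = M / S = 97000000.0 / 492000.0 = 197.1545 MPa
Ratio = f_a / Fa + f_b / Fb
= 70.6033 / 214 + 197.1545 / 182
= 1.4132 (dimensionless)

1.4132 (dimensionless)


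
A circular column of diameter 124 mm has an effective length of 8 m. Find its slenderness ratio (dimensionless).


Radius of gyration r = d / 4 = 124 / 4 = 31.0 mm
L_eff = 8000.0 mm
Slenderness ratio = L / r = 8000.0 / 31.0 = 258.06 (dimensionless)

258.06 (dimensionless)


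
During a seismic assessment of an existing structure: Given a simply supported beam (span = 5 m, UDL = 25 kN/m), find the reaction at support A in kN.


Total load = w * L = 25 * 5 = 125 kN
By symmetry, each reaction R = total / 2 = 125 / 2 = 62.5 kN

62.5 kN


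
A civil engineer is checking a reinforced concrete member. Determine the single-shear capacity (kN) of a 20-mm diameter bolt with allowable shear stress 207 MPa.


A = pi * d^2 / 4 = pi * 20^2 / 4 = 314.1593 mm^2
V = f_v * A / 1000 = 207 * 314.1593 / 1000
= 65.031 kN

65.031 kN


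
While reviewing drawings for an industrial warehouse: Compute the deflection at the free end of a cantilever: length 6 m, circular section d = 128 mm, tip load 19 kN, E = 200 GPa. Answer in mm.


I = pi * d^4 / 64 = pi * 128^4 / 64 = 13176794.63 mm^4
L = 6000.0 mm, P = 19000.0 N, E = 200000.0 MPa
delta = P * L^3 / (3 * E * I)
= 19000.0 * 6000.0^3 / (3 * 200000.0 * 13176794.63)
= 519.0944 mm

519.0944 mm


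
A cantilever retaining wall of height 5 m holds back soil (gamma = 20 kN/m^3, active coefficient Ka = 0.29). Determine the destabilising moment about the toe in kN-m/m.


Pa = 0.5 * Ka * gamma * H^2
= 0.5 * 0.29 * 20 * 5^2
= 72.5 kN/m
Arm = H / 3 = 5 / 3 = 1.6667 m
Mo = Pa * arm = Pa * H / 3 = 72.5 * 5 / 3 = 120.8333 kN-m/m

120.8333 kN-m/m


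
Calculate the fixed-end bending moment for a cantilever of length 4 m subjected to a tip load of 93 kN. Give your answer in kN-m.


For a cantilever with a point load at the free end:
M_max = P * L = 93 * 4 = 372 kN-m

372 kN-m


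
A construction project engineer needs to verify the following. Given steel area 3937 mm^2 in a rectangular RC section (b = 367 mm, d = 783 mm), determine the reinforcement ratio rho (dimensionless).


rho = As / (b * d)
= 3937 / (367 * 783)
= 3937 / 287361
= 0.013701 (dimensionless)

0.013701 (dimensionless)


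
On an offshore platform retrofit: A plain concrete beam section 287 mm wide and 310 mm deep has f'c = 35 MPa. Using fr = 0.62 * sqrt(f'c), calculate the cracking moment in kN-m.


fr = 0.62 * sqrt(35) = 0.62 * 5.9161 = 3.668 MPa
I = 287 * 310^3 / 12 = 712501416.67 mm^4
y_t = 155.0 mm
M_cr = fr * I / y_t = 3.668 * 712501416.67 / 155.0 N-mm
= 16.8609 kN-m

16.8609 kN-m


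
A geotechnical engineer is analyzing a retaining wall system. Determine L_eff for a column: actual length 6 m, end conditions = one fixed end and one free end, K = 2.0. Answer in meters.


L_eff = K * L
= 2.0 * 6
= 12.0 m

12.0 m


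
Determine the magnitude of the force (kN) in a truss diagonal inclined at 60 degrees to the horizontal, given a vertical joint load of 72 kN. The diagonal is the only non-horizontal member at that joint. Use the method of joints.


At the joint, only the diagonal has a vertical component, so vertical equilibrium gives:
F * sin(60) = 72
F = 72 / sin(60)
= 72 / 0.866025
= 83.14 kN

83.14 kN


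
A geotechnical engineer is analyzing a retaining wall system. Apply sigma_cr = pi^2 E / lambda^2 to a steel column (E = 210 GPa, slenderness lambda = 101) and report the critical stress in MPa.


sigma_cr = pi^2 * E / lambda^2
= 9.8696 * 210000.0 / 101^2
= 9.8696 * 210000.0 / 10201
= 203.1778 MPa

203.1778 MPa


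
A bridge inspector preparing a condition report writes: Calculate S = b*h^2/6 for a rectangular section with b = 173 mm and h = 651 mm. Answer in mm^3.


S = b * h^2 / 6
= 173 * 651^2 / 6
= 173 * 423801 / 6
= 12219595.5 mm^3

12219595.5 mm^3


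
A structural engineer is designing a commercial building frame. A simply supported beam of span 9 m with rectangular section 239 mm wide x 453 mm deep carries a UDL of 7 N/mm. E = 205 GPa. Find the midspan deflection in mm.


I = 239 * 453^3 / 12 = 1851446900.25 mm^4
L = 9000.0 mm, w = 7 N/mm, E = 205000.0 MPa
delta = 5 * w * L^4 / (384 * E * I)
= 5 * 7 * 9000.0^4 / (384 * 205000.0 * 1851446900.25)
= 1.5756 mm

1.5756 mm


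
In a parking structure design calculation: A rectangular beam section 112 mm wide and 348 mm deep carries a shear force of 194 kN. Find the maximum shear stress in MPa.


A = b * h = 112 * 348 = 38976 mm^2
V = 194 kN = 194000.0 N
tau_max = 1.5 * V / A = 1.5 * 194000.0 / 38976
= 7.4661 MPa

7.4661 MPa


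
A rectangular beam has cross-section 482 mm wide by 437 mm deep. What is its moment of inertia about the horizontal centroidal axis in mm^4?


I = b * h^3 / 12
= 482 * 437^3 / 12
= 482 * 83453453 / 12
= 3352047028.83 mm^4

3352047028.83 mm^4


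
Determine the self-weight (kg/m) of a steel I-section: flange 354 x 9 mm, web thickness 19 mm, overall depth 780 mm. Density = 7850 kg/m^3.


A_flanges = 2 * 354 * 9 = 6372 mm^2
A_web = (780 - 2 * 9) * 19 = 14478 mm^2
A_total = 6372 + 14478 = 20850 mm^2 = 0.020850 m^2
Weight = rho * A = 7850 * 0.020850 = 163.6725 kg/m

163.6725 kg/m


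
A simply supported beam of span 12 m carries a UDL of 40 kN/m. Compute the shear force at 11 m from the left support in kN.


R_A = w * L / 2 = 40 * 12 / 2 = 240.0 kN
V(x) = R_A - w * x = 240.0 - 40 * 11
= -200.0 kN

-200.0 kN


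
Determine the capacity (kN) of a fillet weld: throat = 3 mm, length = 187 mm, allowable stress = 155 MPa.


Strength = throat * length * allowable stress
= 3 * 187 * 155 N
= 86955 N
= 86.95 kN

86.95 kN


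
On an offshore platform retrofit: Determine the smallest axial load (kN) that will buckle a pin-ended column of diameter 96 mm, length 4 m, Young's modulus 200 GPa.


I = pi * d^4 / 64 = 4169220.18 mm^4
L = 4000.0 mm
P_cr = pi^2 * E * I / L^2
= 9.8696 * 200000.0 * 4169220.18 / 4000.0^2
= 514356.92 N = 514.3569 kN

514.3569 kN


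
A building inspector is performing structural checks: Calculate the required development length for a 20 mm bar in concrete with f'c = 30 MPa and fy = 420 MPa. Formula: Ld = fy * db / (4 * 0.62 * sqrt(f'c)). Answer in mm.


Ld = (fy * db) / (4 * 0.62 * sqrt(f'c))
= (420 * 20) / (4 * 0.62 * sqrt(30))
= 8400 / 13.5835
= 618.4 mm

618.4 mm


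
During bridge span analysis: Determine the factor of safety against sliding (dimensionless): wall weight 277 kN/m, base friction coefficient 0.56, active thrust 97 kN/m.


Resisting force = mu * W = 0.56 * 277 = 155.12 kN/m
FOS = Resisting / Driving = 155.12 / 97
= 1.5992 (dimensionless)

1.5992 (dimensionless)


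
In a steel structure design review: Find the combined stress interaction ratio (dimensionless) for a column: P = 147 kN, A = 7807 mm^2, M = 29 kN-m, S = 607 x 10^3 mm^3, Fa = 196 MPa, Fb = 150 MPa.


f_a = P / A = 147000.0 / 7807 = 18.8293 MPa
f_b = M / S = 29000000.0 / 607000.0 = 47.7759 MPa
Ratio = f_a / Fa + f_b / Fb
= 18.8293 / 196 + 47.7759 / 150
= 0.4146 (dimensionless)

0.4146 (dimensionless)


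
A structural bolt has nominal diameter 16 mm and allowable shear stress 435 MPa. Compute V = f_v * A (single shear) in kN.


A = pi * d^2 / 4 = pi * 16^2 / 4 = 201.0619 mm^2
V = f_v * A / 1000 = 435 * 201.0619 / 1000
= 87.4619 kN

87.4619 kN


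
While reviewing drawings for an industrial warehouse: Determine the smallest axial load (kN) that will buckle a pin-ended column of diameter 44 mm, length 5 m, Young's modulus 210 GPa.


I = pi * d^4 / 64 = 183984.23 mm^4
L = 5000.0 mm
P_cr = pi^2 * E * I / L^2
= 9.8696 * 210000.0 * 183984.23 / 5000.0^2
= 15253.15 N = 15.2532 kN

15.2532 kN


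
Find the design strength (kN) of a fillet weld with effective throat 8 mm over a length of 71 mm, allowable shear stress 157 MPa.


Strength = throat * length * allowable stress
= 8 * 71 * 157 N
= 89176 N
= 89.18 kN

89.18 kN


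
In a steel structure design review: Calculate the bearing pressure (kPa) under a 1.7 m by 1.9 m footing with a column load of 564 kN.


A = 1.7 * 1.9 = 3.23 m^2
q = P / A = 564 / 3.23
= 174.613 kPa

174.613 kPa


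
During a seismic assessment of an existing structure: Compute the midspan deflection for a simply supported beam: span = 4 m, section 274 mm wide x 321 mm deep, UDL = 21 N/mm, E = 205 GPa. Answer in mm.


I = 274 * 321^3 / 12 = 755239009.5 mm^4
L = 4000.0 mm, w = 21 N/mm, E = 205000.0 MPa
delta = 5 * w * L^4 / (384 * E * I)
= 5 * 21 * 4000.0^4 / (384 * 205000.0 * 755239009.5)
= 0.4521 mm

0.4521 mm


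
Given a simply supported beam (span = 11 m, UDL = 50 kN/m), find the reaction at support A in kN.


Total load = w * L = 50 * 11 = 550 kN
By symmetry, each reaction R = total / 2 = 550 / 2 = 275.0 kN

275.0 kN


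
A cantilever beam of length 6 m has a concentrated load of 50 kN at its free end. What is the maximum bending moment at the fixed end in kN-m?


For a cantilever with a point load at the free end:
M_max = P * L = 50 * 6 = 300 kN-m

300 kN-m


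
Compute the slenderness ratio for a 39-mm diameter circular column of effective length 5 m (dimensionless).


Radius of gyration r = d / 4 = 39 / 4 = 9.75 mm
L_eff = 5000.0 mm
Slenderness ratio = L / r = 5000.0 / 9.75 = 512.82 (dimensionless)

512.82 (dimensionless)


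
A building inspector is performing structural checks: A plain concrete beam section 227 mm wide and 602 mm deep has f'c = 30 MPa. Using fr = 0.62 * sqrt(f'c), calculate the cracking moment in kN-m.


fr = 0.62 * sqrt(30) = 0.62 * 5.4772 = 3.3959 MPa
I = 227 * 602^3 / 12 = 4126996351.33 mm^4
y_t = 301.0 mm
M_cr = fr * I / y_t = 3.3959 * 4126996351.33 / 301.0 N-mm
= 46.5607 kN-m

46.5607 kN-m


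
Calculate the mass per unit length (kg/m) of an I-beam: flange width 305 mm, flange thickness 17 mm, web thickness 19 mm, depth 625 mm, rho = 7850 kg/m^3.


A_flanges = 2 * 305 * 17 = 10370 mm^2
A_web = (625 - 2 * 17) * 19 = 11229 mm^2
A_total = 10370 + 11229 = 21599 mm^2 = 0.021599 m^2
Weight = rho * A = 7850 * 0.021599 = 169.5522 kg/m

169.5522 kg/m


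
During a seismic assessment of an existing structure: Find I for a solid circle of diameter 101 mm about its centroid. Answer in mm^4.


r = d / 2 = 101 / 2 = 50.5 mm
I = pi * r^4 / 4 = pi * 50.5^4 / 4
= 5108052.99 mm^4

5108052.99 mm^4


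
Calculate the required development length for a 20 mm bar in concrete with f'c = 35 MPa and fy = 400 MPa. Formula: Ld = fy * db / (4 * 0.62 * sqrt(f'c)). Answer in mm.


Ld = (fy * db) / (4 * 0.62 * sqrt(f'c))
= (400 * 20) / (4 * 0.62 * sqrt(35))
= 8000 / 14.6719
= 545.26 mm

545.26 mm


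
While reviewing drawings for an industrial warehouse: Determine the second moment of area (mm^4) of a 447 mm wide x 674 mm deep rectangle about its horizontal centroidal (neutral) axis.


I = b * h^3 / 12
= 447 * 674^3 / 12
= 447 * 306182024 / 12
= 11405280394.0 mm^4

11405280394.0 mm^4


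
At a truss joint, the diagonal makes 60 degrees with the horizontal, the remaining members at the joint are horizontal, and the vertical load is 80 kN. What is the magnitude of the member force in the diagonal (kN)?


At the joint, only the diagonal has a vertical component, so vertical equilibrium gives:
F * sin(60) = 80
F = 80 / sin(60)
= 80 / 0.866025
= 92.38 kN

92.38 kN


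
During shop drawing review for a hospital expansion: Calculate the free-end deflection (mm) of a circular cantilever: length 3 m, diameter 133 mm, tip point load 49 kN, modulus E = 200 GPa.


I = pi * d^4 / 64 = pi * 133^4 / 64 = 15359478.22 mm^4
L = 3000.0 mm, P = 49000.0 N, E = 200000.0 MPa
delta = P * L^3 / (3 * E * I)
= 49000.0 * 3000.0^3 / (3 * 200000.0 * 15359478.22)
= 143.5596 mm

143.5596 mm


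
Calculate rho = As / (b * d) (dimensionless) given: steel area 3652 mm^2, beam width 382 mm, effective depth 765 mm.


rho = As / (b * d)
= 3652 / (382 * 765)
= 3652 / 292230
= 0.012497 (dimensionless)

0.012497 (dimensionless)
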